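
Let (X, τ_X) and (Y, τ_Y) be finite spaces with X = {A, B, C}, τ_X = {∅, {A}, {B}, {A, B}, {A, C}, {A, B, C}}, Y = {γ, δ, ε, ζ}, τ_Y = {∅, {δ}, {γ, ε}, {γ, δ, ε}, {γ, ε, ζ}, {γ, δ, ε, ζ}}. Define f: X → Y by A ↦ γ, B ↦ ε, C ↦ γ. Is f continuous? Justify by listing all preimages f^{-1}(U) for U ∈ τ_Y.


f IS continuous.

Compute f^{-1}(U) for each U ∈ τ_Y:
  U = ∅: f^{-1}(U) = ∅ ∈ τ_X ✓.
  U = {δ}: f^{-1}(U) = ∅ ∈ τ_X ✓.
  U = {γ, ε}: f^{-1}(U) = {A, B, C} ∈ τ_X ✓.
  U = {γ, δ, ε}: f^{-1}(U) = {A, B, C} ∈ τ_X ✓.
  U = {γ, ε, ζ}: f^{-1}(U) = {A, B, C} ∈ τ_X ✓.
  U = {γ, δ, ε, ζ}: f^{-1}(U) = {A, B, C} ∈ τ_X ✓.
Every preimage lies in τ_X, so f IS continuous.


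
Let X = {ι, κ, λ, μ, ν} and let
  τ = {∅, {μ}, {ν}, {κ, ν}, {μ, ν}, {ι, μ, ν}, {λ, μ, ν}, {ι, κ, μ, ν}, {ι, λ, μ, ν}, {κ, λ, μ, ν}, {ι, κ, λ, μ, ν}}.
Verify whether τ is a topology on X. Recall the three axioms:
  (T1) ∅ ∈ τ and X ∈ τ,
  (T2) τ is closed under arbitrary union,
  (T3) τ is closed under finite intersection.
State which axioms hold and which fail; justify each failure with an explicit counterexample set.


τ is NOT a topology on X.

Axiom (T1): ∅ ∈ τ? Yes; X ∈ τ? Yes.
Axiom (T2/T3): check pairwise unions and intersections of members of τ.
Counterexample for (T2): {μ} ∪ {κ, ν} = {κ, μ, ν} ∉ τ. Therefore τ is NOT a topology.


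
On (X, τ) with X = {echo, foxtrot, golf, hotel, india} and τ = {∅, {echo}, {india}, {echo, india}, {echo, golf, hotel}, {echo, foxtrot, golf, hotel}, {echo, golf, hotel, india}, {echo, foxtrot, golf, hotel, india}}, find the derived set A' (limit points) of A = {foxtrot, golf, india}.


A' = {foxtrot, hotel}

For each x ∈ X, list the open sets U ∈ τ with x ∈ U, then check whether U ∩ (A ∖ {x}) ≠ ∅ for every such U.
  x = echo: open {echo} ∋ x has {echo} ∩ (A ∖ {echo}) = ∅, so x is NOT a limit point.
  x = foxtrot: opens ∋ x are {echo, foxtrot, golf, hotel}, {echo, foxtrot, golf, hotel, india}; each meets A ∖ {foxtrot}, so x IS a limit point.
  x = golf: open {echo, golf, hotel} ∋ x has {echo, golf, hotel} ∩ (A ∖ {golf}) = ∅, so x is NOT a limit point.
  x = hotel: opens ∋ x are {echo, golf, hotel}, {echo, foxtrot, golf, hotel}, {echo, golf, hotel, india}, {echo, foxtrot, golf, hotel, india}; each meets A ∖ {hotel}, so x IS a limit point.
  x = india: open {india} ∋ x has {india} ∩ (A ∖ {india}) = ∅, so x is NOT a limit point.
Collecting: A' = {foxtrot, hotel}.


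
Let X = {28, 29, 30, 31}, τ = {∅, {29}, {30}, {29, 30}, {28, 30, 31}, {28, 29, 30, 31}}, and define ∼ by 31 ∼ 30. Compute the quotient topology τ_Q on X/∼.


X/∼ = {[28], [29], [30=31]}; |τ_Q| = 4.

Equivalence classes: [28], [29], [30=31].
Quotient map π: X → X/∼ sends 28 ↦ [28], 29 ↦ [29], 30 ↦ [30=31], 31 ↦ [30=31].
For each subset V ⊆ X/∼, compute π^{-1}(V) ⊆ X and check whether π^{-1}(V) ∈ τ. V is open in τ_Q iff π^{-1}(V) ∈ τ.
  V = {}: π^{-1}(V) = ∅ ∈ τ ✓.
  V = {[28]}: π^{-1}(V) = {28} ∉ τ ✗.
  V = {[29]}: π^{-1}(V) = {29} ∈ τ ✓.
  V = {[28], [29]}: π^{-1}(V) = {28, 29} ∉ τ ✗.
  V = {[30=31]}: π^{-1}(V) = {30, 31} ∉ τ ✗.
  V = {[28], [30=31]}: π^{-1}(V) = {28, 30, 31} ∈ τ ✓.
  V = {[29], [30=31]}: π^{-1}(V) = {29, 30, 31} ∉ τ ✗.
  V = {[28], [29], [30=31]}: π^{-1}(V) = {28, 29, 30, 31} ∈ τ ✓.
Open sets in the quotient: τ_Q = {{}, {[29]}, {[28], [30=31]}, {[28], [29], [30=31]}} (4 elements).


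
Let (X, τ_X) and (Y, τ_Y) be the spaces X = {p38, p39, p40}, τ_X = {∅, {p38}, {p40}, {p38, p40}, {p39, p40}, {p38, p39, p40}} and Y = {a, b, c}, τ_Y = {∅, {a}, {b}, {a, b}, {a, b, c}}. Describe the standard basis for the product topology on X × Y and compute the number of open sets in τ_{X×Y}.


Basis B = {∅ × ∅, {p38} × {a}, {p38} × {b}, {p40} × {a}, {p40} × {b}, {p38} × {a, b}, {p38, p40} × {a}, {p38, p40} × {b}, {p39, p40} × {a}, {p39, p40} × {b}, {p40} × {a, b}, {p38} × {a, b, c}, {p38, p39, p40} × {a}, {p38, p39, p40} × {b}, {p40} × {a, b, c}, {p38, p40} × {a, b}, {p39, p40} × {a, b}, {p38, p40} × {a, b, c}, {p38, p39, p40} × {a, b}, {p39, p40} × {a, b, c}, {p38, p39, p40} × {a, b, c}}; |τ_{X×Y}| = 70.

Enumerate products U × V with U ∈ τ_X, V ∈ τ_Y (deduplicated):
  ∅ × ∅ = {} (∅)
  {p38} × {a} = {(p38,a)}
  {p38} × {b} = {(p38,b)}
  {p40} × {a} = {(p40,a)}
  {p40} × {b} = {(p40,b)}
  {p38} × {a, b} = {(p38,a), (p38,b)}
  {p38, p40} × {a} = {(p38,a), (p40,a)}
  {p38, p40} × {b} = {(p38,b), (p40,b)}
  {p39, p40} × {a} = {(p39,a), (p40,a)}
  {p39, p40} × {b} = {(p39,b), (p40,b)}
  {p40} × {a, b} = {(p40,a), (p40,b)}
  {p38} × {a, b, c} = {(p38,a), (p38,b), (p38,c)}
  {p38, p39, p40} × {a} = {(p38,a), (p39,a), (p40,a)}
  {p38, p39, p40} × {b} = {(p38,b), (p39,b), (p40,b)}
  {p40} × {a, b, c} = {(p40,a), (p40,b), (p40,c)}
  {p38, p40} × {a, b} = {(p38,a), (p38,b), (p40,a), (p40,b)}
  {p39, p40} × {a, b} = {(p39,a), (p39,b), (p40,a), (p40,b)}
  {p38, p40} × {a, b, c} = {(p38,a), (p38,b), (p38,c), (p40,a), (p40,b), (p40,c)}
  {p38, p39, p40} × {a, b} = {(p38,a), (p38,b), (p39,a), (p39,b), (p40,a), (p40,b)}
  {p39, p40} × {a, b, c} = {(p39,a), (p39,b), (p39,c), (p40,a), (p40,b), (p40,c)}
  {p38, p39, p40} × {a, b, c} = {(p38,a), (p38,b), (p38,c), (p39,a), (p39,b), (p39,c), (p40,a), (p40,b), (p40,c)}
These 21 distinct sets form the basis B.
Close under arbitrary unions to get τ_{X×Y}; counting gives |τ_{X×Y}| = 70.


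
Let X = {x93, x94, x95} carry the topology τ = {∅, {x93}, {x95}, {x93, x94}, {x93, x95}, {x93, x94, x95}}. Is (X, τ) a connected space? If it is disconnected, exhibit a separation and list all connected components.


(X, τ) is disconnected; components = [{x95}, {x93, x94}].

Find clopen sets (U ∈ τ with X ∖ U ∈ τ):
  U = ∅, X ∖ U = {x93, x94, x95} — both open, so U is clopen.
  U = {x95}, X ∖ U = {x93, x94} — both open, so U is clopen.
  U = {x93, x94}, X ∖ U = {x95} — both open, so U is clopen.
  U = {x93, x94, x95}, X ∖ U = ∅ — both open, so U is clopen.
Nontrivial clopen(s) exist: e.g. {x95}. So (X, τ) is disconnected.
Compute connected components by grouping points that agree on all clopens:
  component: {x95}
  component: {x93, x94}


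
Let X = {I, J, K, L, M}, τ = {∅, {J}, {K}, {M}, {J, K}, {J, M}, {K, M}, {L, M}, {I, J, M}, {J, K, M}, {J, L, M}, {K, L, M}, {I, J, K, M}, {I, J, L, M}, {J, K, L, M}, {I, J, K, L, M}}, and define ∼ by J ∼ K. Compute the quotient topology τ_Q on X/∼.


X/∼ = {[I], [J=K], [L], [M]}; |τ_Q| = 8.

Equivalence classes: [I], [J=K], [L], [M].
Quotient map π: X → X/∼ sends I ↦ [I], J ↦ [J=K], K ↦ [J=K], L ↦ [L], M ↦ [M].
For each subset V ⊆ X/∼, compute π^{-1}(V) ⊆ X and check whether π^{-1}(V) ∈ τ. V is open in τ_Q iff π^{-1}(V) ∈ τ.
  V = {}: π^{-1}(V) = ∅ ∈ τ ✓.
  V = {[I]}: π^{-1}(V) = {I} ∉ τ ✗.
  V = {[J=K]}: π^{-1}(V) = {J, K} ∈ τ ✓.
  V = {[I], [J=K]}: π^{-1}(V) = {I, J, K} ∉ τ ✗.
  V = {[L]}: π^{-1}(V) = {L} ∉ τ ✗.
  V = {[I], [L]}: π^{-1}(V) = {I, L} ∉ τ ✗.
  V = {[J=K], [L]}: π^{-1}(V) = {J, K, L} ∉ τ ✗.
  V = {[I], [J=K], [L]}: π^{-1}(V) = {I, J, K, L} ∉ τ ✗.
  V = {[M]}: π^{-1}(V) = {M} ∈ τ ✓.
  V = {[I], [M]}: π^{-1}(V) = {I, M} ∉ τ ✗.
  V = {[J=K], [M]}: π^{-1}(V) = {J, K, M} ∈ τ ✓.
  V = {[I], [J=K], [M]}: π^{-1}(V) = {I, J, K, M} ∈ τ ✓.
  V = {[L], [M]}: π^{-1}(V) = {L, M} ∈ τ ✓.
  V = {[I], [L], [M]}: π^{-1}(V) = {I, L, M} ∉ τ ✗.
  V = {[J=K], [L], [M]}: π^{-1}(V) = {J, K, L, M} ∈ τ ✓.
  V = {[I], [J=K], [L], [M]}: π^{-1}(V) = {I, J, K, L, M} ∈ τ ✓.
Open sets in the quotient: τ_Q = {{}, {[J=K]}, {[M]}, {[J=K], [M]}, {[I], [J=K], [M]}, {[L], [M]}, {[J=K], [L], [M]}, {[I], [J=K], [L], [M]}} (8 elements).


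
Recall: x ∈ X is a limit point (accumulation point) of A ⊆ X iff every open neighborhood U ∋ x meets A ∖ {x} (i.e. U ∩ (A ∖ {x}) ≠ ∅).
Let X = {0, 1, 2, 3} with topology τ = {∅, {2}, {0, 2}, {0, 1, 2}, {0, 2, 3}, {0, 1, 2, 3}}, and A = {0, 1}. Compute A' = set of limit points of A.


A' = {1, 3}

For each x ∈ X, list the open sets U ∈ τ with x ∈ U, then check whether U ∩ (A ∖ {x}) ≠ ∅ for every such U.
  x = 0: open {0, 2} ∋ x has {0, 2} ∩ (A ∖ {0}) = ∅, so x is NOT a limit point.
  x = 1: opens ∋ x are {0, 1, 2}, {0, 1, 2, 3}; each meets A ∖ {1}, so x IS a limit point.
  x = 2: open {2} ∋ x has {2} ∩ (A ∖ {2}) = ∅, so x is NOT a limit point.
  x = 3: opens ∋ x are {0, 2, 3}, {0, 1, 2, 3}; each meets A ∖ {3}, so x IS a limit point.
Collecting: A' = {1, 3}.


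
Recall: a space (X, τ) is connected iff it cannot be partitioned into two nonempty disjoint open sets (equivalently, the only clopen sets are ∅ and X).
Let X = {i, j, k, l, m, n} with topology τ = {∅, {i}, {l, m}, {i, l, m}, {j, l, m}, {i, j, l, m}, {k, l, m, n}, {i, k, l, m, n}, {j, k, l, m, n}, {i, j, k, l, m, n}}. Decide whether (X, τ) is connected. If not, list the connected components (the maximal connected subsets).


(X, τ) is disconnected; components = [{i}, {j, k, l, m, n}].

Find clopen sets (U ∈ τ with X ∖ U ∈ τ):
  U = ∅, X ∖ U = {i, j, k, l, m, n} — both open, so U is clopen.
  U = {i}, X ∖ U = {j, k, l, m, n} — both open, so U is clopen.
  U = {j, k, l, m, n}, X ∖ U = {i} — both open, so U is clopen.
  U = {i, j, k, l, m, n}, X ∖ U = ∅ — both open, so U is clopen.
Nontrivial clopen(s) exist: e.g. {j, k, l, m, n}. So (X, τ) is disconnected.
Compute connected components by grouping points that agree on all clopens:
  component: {i}
  component: {j, k, l, m, n}


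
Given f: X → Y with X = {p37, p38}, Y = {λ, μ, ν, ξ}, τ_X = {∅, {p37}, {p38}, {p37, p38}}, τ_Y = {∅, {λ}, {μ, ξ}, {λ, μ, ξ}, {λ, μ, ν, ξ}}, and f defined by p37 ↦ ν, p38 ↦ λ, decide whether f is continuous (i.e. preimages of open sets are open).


f IS continuous.

Compute f^{-1}(U) for each U ∈ τ_Y:
  U = ∅: f^{-1}(U) = ∅ ∈ τ_X ✓.
  U = {λ}: f^{-1}(U) = {p38} ∈ τ_X ✓.
  U = {μ, ξ}: f^{-1}(U) = ∅ ∈ τ_X ✓.
  U = {λ, μ, ξ}: f^{-1}(U) = {p38} ∈ τ_X ✓.
  U = {λ, μ, ν, ξ}: f^{-1}(U) = {p37, p38} ∈ τ_X ✓.
Every preimage lies in τ_X, so f IS continuous.


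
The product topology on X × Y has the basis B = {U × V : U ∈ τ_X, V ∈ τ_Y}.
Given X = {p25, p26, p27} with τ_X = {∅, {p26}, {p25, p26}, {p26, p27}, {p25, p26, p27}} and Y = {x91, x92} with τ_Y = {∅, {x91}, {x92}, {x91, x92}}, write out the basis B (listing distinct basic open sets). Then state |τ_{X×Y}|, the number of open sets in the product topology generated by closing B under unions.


Basis B = {∅ × ∅, {p26} × {x91}, {p26} × {x92}, {p25, p26} × {x91}, {p25, p26} × {x92}, {p26} × {x91, x92}, {p26, p27} × {x91}, {p26, p27} × {x92}, {p25, p26, p27} × {x91}, {p25, p26, p27} × {x92}, {p25, p26} × {x91, x92}, {p26, p27} × {x91, x92}, {p25, p26, p27} × {x91, x92}}; |τ_{X×Y}| = 25.

Enumerate products U × V with U ∈ τ_X, V ∈ τ_Y (deduplicated):
  ∅ × ∅ = {} (∅)
  {p26} × {x91} = {(p26,x91)}
  {p26} × {x92} = {(p26,x92)}
  {p25, p26} × {x91} = {(p25,x91), (p26,x91)}
  {p25, p26} × {x92} = {(p25,x92), (p26,x92)}
  {p26} × {x91, x92} = {(p26,x91), (p26,x92)}
  {p26, p27} × {x91} = {(p26,x91), (p27,x91)}
  {p26, p27} × {x92} = {(p26,x92), (p27,x92)}
  {p25, p26, p27} × {x91} = {(p25,x91), (p26,x91), (p27,x91)}
  {p25, p26, p27} × {x92} = {(p25,x92), (p26,x92), (p27,x92)}
  {p25, p26} × {x91, x92} = {(p25,x91), (p25,x92), (p26,x91), (p26,x92)}
  {p26, p27} × {x91, x92} = {(p26,x91), (p26,x92), (p27,x91), (p27,x92)}
  {p25, p26, p27} × {x91, x92} = {(p25,x91), (p25,x92), (p26,x91), (p26,x92), (p27,x91), (p27,x92)}
These 13 distinct sets form the basis B.
Close under arbitrary unions to get τ_{X×Y}; counting gives |τ_{X×Y}| = 25.


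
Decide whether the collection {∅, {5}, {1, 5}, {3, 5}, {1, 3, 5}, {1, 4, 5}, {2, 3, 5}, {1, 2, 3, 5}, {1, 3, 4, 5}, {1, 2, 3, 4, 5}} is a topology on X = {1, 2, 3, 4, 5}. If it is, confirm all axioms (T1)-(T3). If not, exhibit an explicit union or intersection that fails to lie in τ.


τ IS a topology on X.

Axiom (T1): ∅ ∈ τ? Yes; X ∈ τ? Yes.
Axiom (T2/T3): check pairwise unions and intersections of members of τ.
All pairwise intersections and unions checked — each lies in τ. Therefore τ satisfies (T1), (T2), (T3): it IS a topology on X.


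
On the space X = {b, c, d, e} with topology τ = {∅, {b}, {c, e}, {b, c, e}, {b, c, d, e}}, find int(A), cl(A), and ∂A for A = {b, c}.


int(A) = {b}, cl(A) = {b, c, d, e}, ∂A = {c, d, e}.

Closed sets in (X, τ) are complements of opens:
  closed(X, τ) = {∅, {d}, {b, d}, {c, d, e}, {b, c, d, e}}.
int(A) = ⋃ {U ∈ τ : U ⊆ A}. Opens contained in A: ∅, {b}.
Taking the union of these: int(A) = {b}.
cl(A) = ⋂ {C closed : A ⊆ C}. Closed sets containing A: {b, c, d, e}.
Intersecting these: cl(A) = {b, c, d, e}.
∂A = cl(A) ∖ int(A) = {b, c, d, e} ∖ {b} = {c, d, e}.


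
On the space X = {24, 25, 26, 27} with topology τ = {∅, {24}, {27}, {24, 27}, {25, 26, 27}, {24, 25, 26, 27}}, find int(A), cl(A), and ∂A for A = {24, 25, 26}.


int(A) = {24}, cl(A) = {24, 25, 26}, ∂A = {25, 26}.

Closed sets in (X, τ) are complements of opens:
  closed(X, τ) = {∅, {24}, {25, 26}, {24, 25, 26}, {25, 26, 27}, {24, 25, 26, 27}}.
int(A) = ⋃ {U ∈ τ : U ⊆ A}. Opens contained in A: ∅, {24}.
Taking the union of these: int(A) = {24}.
cl(A) = ⋂ {C closed : A ⊆ C}. Closed sets containing A: {24, 25, 26}, {24, 25, 26, 27}.
Intersecting these: cl(A) = {24, 25, 26}.
∂A = cl(A) ∖ int(A) = {24, 25, 26} ∖ {24} = {25, 26}.


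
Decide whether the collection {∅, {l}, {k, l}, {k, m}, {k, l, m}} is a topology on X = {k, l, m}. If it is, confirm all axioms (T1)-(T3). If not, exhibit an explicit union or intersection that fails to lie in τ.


τ is NOT a topology on X.

Axiom (T1): ∅ ∈ τ? Yes; X ∈ τ? Yes.
Axiom (T2/T3): check pairwise unions and intersections of members of τ.
Counterexample for (T3): {k, l} ∩ {k, m} = {k} ∉ τ. Therefore τ is NOT a topology.


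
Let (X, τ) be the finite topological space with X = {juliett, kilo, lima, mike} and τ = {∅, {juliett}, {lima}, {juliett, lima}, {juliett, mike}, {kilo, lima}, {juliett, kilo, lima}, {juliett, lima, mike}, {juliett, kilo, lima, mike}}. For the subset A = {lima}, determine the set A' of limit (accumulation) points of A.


A' = {kilo}

For each x ∈ X, list the open sets U ∈ τ with x ∈ U, then check whether U ∩ (A ∖ {x}) ≠ ∅ for every such U.
  x = juliett: open {juliett} ∋ x has {juliett} ∩ (A ∖ {juliett}) = ∅, so x is NOT a limit point.
  x = kilo: opens ∋ x are {kilo, lima}, {juliett, kilo, lima}, {juliett, kilo, lima, mike}; each meets A ∖ {kilo}, so x IS a limit point.
  x = lima: open {lima} ∋ x has {lima} ∩ (A ∖ {lima}) = ∅, so x is NOT a limit point.
  x = mike: open {juliett, mike} ∋ x has {juliett, mike} ∩ (A ∖ {mike}) = ∅, so x is NOT a limit point.
Collecting: A' = {kilo}.


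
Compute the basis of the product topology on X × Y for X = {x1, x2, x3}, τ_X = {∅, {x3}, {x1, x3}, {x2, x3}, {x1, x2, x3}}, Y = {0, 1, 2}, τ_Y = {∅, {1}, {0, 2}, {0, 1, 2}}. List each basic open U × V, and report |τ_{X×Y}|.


Basis B = {∅ × ∅, {x3} × {1}, {x1, x3} × {1}, {x2, x3} × {1}, {x3} × {0, 2}, {x1, x2, x3} × {1}, {x3} × {0, 1, 2}, {x1, x3} × {0, 2}, {x2, x3} × {0, 2}, {x1, x3} × {0, 1, 2}, {x1, x2, x3} × {0, 2}, {x2, x3} × {0, 1, 2}, {x1, x2, x3} × {0, 1, 2}}; |τ_{X×Y}| = 25.

Enumerate products U × V with U ∈ τ_X, V ∈ τ_Y (deduplicated):
  ∅ × ∅ = {} (∅)
  {x3} × {1} = {(x3,1)}
  {x1, x3} × {1} = {(x1,1), (x3,1)}
  {x2, x3} × {1} = {(x2,1), (x3,1)}
  {x3} × {0, 2} = {(x3,0), (x3,2)}
  {x1, x2, x3} × {1} = {(x1,1), (x2,1), (x3,1)}
  {x3} × {0, 1, 2} = {(x3,0), (x3,1), (x3,2)}
  {x1, x3} × {0, 2} = {(x1,0), (x1,2), (x3,0), (x3,2)}
  {x2, x3} × {0, 2} = {(x2,0), (x2,2), (x3,0), (x3,2)}
  {x1, x3} × {0, 1, 2} = {(x1,0), (x1,1), (x1,2), (x3,0), (x3,1), (x3,2)}
  {x1, x2, x3} × {0, 2} = {(x1,0), (x1,2), (x2,0), (x2,2), (x3,0), (x3,2)}
  {x2, x3} × {0, 1, 2} = {(x2,0), (x2,1), (x2,2), (x3,0), (x3,1), (x3,2)}
  {x1, x2, x3} × {0, 1, 2} = {(x1,0), (x1,1), (x1,2), (x2,0), (x2,1), (x2,2), (x3,0), (x3,1), (x3,2)}
These 13 distinct sets form the basis B.
Close under arbitrary unions to get τ_{X×Y}; counting gives |τ_{X×Y}| = 25.


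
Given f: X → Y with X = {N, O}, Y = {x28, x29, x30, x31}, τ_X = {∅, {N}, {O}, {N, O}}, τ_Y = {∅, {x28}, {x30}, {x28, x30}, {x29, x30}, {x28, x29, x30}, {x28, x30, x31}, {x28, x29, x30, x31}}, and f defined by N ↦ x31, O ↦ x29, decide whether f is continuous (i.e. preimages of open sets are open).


f IS continuous.

Compute f^{-1}(U) for each U ∈ τ_Y:
  U = ∅: f^{-1}(U) = ∅ ∈ τ_X ✓.
  U = {x28}: f^{-1}(U) = ∅ ∈ τ_X ✓.
  U = {x30}: f^{-1}(U) = ∅ ∈ τ_X ✓.
  U = {x28, x30}: f^{-1}(U) = ∅ ∈ τ_X ✓.
  U = {x29, x30}: f^{-1}(U) = {O} ∈ τ_X ✓.
  U = {x28, x29, x30}: f^{-1}(U) = {O} ∈ τ_X ✓.
  U = {x28, x30, x31}: f^{-1}(U) = {N} ∈ τ_X ✓.
  U = {x28, x29, x30, x31}: f^{-1}(U) = {N, O} ∈ τ_X ✓.
Every preimage lies in τ_X, so f IS continuous.


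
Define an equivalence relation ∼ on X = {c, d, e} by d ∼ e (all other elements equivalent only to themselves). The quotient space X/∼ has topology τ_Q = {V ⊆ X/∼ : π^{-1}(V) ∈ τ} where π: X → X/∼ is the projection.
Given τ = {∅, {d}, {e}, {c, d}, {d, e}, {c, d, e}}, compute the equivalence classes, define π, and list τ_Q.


X/∼ = {[c], [d=e]}; |τ_Q| = 3.

Equivalence classes: [c], [d=e].
Quotient map π: X → X/∼ sends c ↦ [c], d ↦ [d=e], e ↦ [d=e].
For each subset V ⊆ X/∼, compute π^{-1}(V) ⊆ X and check whether π^{-1}(V) ∈ τ. V is open in τ_Q iff π^{-1}(V) ∈ τ.
  V = {}: π^{-1}(V) = ∅ ∈ τ ✓.
  V = {[c]}: π^{-1}(V) = {c} ∉ τ ✗.
  V = {[d=e]}: π^{-1}(V) = {d, e} ∈ τ ✓.
  V = {[c], [d=e]}: π^{-1}(V) = {c, d, e} ∈ τ ✓.
Open sets in the quotient: τ_Q = {{}, {[d=e]}, {[c], [d=e]}} (3 elements).


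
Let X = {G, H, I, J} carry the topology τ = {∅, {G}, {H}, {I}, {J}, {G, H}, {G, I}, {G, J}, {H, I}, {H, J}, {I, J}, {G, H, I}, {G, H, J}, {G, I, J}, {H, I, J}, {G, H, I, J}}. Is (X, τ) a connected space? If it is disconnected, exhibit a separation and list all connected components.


(X, τ) is disconnected; components = [{G}, {H}, {I}, {J}].

Find clopen sets (U ∈ τ with X ∖ U ∈ τ):
  U = ∅, X ∖ U = {G, H, I, J} — both open, so U is clopen.
  U = {G}, X ∖ U = {H, I, J} — both open, so U is clopen.
  U = {H}, X ∖ U = {G, I, J} — both open, so U is clopen.
  U = {I}, X ∖ U = {G, H, J} — both open, so U is clopen.
  U = {J}, X ∖ U = {G, H, I} — both open, so U is clopen.
  U = {G, H}, X ∖ U = {I, J} — both open, so U is clopen.
  U = {G, I}, X ∖ U = {H, J} — both open, so U is clopen.
  U = {G, J}, X ∖ U = {H, I} — both open, so U is clopen.
  U = {H, I}, X ∖ U = {G, J} — both open, so U is clopen.
  U = {H, J}, X ∖ U = {G, I} — both open, so U is clopen.
  U = {I, J}, X ∖ U = {G, H} — both open, so U is clopen.
  U = {G, H, I}, X ∖ U = {J} — both open, so U is clopen.
  U = {G, H, J}, X ∖ U = {I} — both open, so U is clopen.
  U = {G, I, J}, X ∖ U = {H} — both open, so U is clopen.
  U = {H, I, J}, X ∖ U = {G} — both open, so U is clopen.
  U = {G, H, I, J}, X ∖ U = ∅ — both open, so U is clopen.
Nontrivial clopen(s) exist: e.g. {H, I}. So (X, τ) is disconnected.
Compute connected components by grouping points that agree on all clopens:
  component: {G}
  component: {H}
  component: {I}
  component: {J}


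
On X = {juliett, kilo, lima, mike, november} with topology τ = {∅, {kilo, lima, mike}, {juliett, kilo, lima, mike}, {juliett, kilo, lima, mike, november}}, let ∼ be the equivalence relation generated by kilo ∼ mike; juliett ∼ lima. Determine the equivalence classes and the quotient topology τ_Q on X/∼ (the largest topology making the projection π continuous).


X/∼ = {[juliett=lima], [kilo=mike], [november]}; |τ_Q| = 3.

Equivalence classes: [juliett=lima], [kilo=mike], [november].
Quotient map π: X → X/∼ sends juliett ↦ [juliett=lima], kilo ↦ [kilo=mike], lima ↦ [juliett=lima], mike ↦ [kilo=mike], november ↦ [november].
For each subset V ⊆ X/∼, compute π^{-1}(V) ⊆ X and check whether π^{-1}(V) ∈ τ. V is open in τ_Q iff π^{-1}(V) ∈ τ.
  V = {}: π^{-1}(V) = ∅ ∈ τ ✓.
  V = {[juliett=lima]}: π^{-1}(V) = {juliett, lima} ∉ τ ✗.
  V = {[kilo=mike]}: π^{-1}(V) = {kilo, mike} ∉ τ ✗.
  V = {[juliett=lima], [kilo=mike]}: π^{-1}(V) = {juliett, kilo, lima, mike} ∈ τ ✓.
  V = {[november]}: π^{-1}(V) = {november} ∉ τ ✗.
  V = {[juliett=lima], [november]}: π^{-1}(V) = {juliett, lima, november} ∉ τ ✗.
  V = {[kilo=mike], [november]}: π^{-1}(V) = {kilo, mike, november} ∉ τ ✗.
  V = {[juliett=lima], [kilo=mike], [november]}: π^{-1}(V) = {juliett, kilo, lima, mike, november} ∈ τ ✓.
Open sets in the quotient: τ_Q = {{}, {[juliett=lima], [kilo=mike]}, {[juliett=lima], [kilo=mike], [november]}} (3 elements).


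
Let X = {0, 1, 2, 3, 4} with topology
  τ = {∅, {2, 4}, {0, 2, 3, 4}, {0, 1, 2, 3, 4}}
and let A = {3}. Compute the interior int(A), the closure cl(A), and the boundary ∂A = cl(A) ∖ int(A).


int(A) = ∅, cl(A) = {0, 1, 3}, ∂A = {0, 1, 3}.

Closed sets in (X, τ) are complements of opens:
  closed(X, τ) = {∅, {1}, {0, 1, 3}, {0, 1, 2, 3, 4}}.
int(A) = ⋃ {U ∈ τ : U ⊆ A}. Opens contained in A: ∅.
Taking the union of these: int(A) = ∅.
cl(A) = ⋂ {C closed : A ⊆ C}. Closed sets containing A: {0, 1, 3}, {0, 1, 2, 3, 4}.
Intersecting these: cl(A) = {0, 1, 3}.
∂A = cl(A) ∖ int(A) = {0, 1, 3} ∖ ∅ = {0, 1, 3}.


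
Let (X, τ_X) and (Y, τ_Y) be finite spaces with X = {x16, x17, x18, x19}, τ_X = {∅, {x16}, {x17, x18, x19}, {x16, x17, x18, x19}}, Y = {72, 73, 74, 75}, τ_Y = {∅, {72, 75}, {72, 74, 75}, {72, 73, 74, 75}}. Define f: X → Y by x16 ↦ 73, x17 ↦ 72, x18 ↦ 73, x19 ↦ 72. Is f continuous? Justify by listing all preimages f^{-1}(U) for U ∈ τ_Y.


f is NOT continuous.

Compute f^{-1}(U) for each U ∈ τ_Y:
  U = ∅: f^{-1}(U) = ∅ ∈ τ_X ✓.
  U = {72, 75}: f^{-1}(U) = {x17, x19} ∉ τ_X ✗.
  U = {72, 74, 75}: f^{-1}(U) = {x17, x19} ∉ τ_X ✗.
  U = {72, 73, 74, 75}: f^{-1}(U) = {x16, x17, x18, x19} ∈ τ_X ✓.
Found U = {72, 75} with f^{-1}(U) = {x17, x19} not in τ_X. Therefore f is NOT continuous.


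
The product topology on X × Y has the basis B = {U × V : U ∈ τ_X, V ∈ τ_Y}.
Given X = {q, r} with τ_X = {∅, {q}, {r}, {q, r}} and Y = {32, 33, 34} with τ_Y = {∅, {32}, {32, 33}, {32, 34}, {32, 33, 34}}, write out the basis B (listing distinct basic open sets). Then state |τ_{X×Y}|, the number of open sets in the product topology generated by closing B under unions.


Basis B = {∅ × ∅, {q} × {32}, {r} × {32}, {q} × {32, 33}, {q} × {32, 34}, {q, r} × {32}, {r} × {32, 33}, {r} × {32, 34}, {q} × {32, 33, 34}, {r} × {32, 33, 34}, {q, r} × {32, 33}, {q, r} × {32, 34}, {q, r} × {32, 33, 34}}; |τ_{X×Y}| = 25.

Enumerate products U × V with U ∈ τ_X, V ∈ τ_Y (deduplicated):
  ∅ × ∅ = {} (∅)
  {q} × {32} = {(q,32)}
  {r} × {32} = {(r,32)}
  {q} × {32, 33} = {(q,32), (q,33)}
  {q} × {32, 34} = {(q,32), (q,34)}
  {q, r} × {32} = {(q,32), (r,32)}
  {r} × {32, 33} = {(r,32), (r,33)}
  {r} × {32, 34} = {(r,32), (r,34)}
  {q} × {32, 33, 34} = {(q,32), (q,33), (q,34)}
  {r} × {32, 33, 34} = {(r,32), (r,33), (r,34)}
  {q, r} × {32, 33} = {(q,32), (q,33), (r,32), (r,33)}
  {q, r} × {32, 34} = {(q,32), (q,34), (r,32), (r,34)}
  {q, r} × {32, 33, 34} = {(q,32), (q,33), (q,34), (r,32), (r,33), (r,34)}
These 13 distinct sets form the basis B.
Close under arbitrary unions to get τ_{X×Y}; counting gives |τ_{X×Y}| = 25.


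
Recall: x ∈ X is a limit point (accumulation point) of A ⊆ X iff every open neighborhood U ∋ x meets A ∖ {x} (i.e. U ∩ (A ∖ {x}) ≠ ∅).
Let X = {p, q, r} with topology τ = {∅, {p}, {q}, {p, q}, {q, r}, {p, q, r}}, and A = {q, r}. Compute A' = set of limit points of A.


A' = {r}

For each x ∈ X, list the open sets U ∈ τ with x ∈ U, then check whether U ∩ (A ∖ {x}) ≠ ∅ for every such U.
  x = p: open {p} ∋ x has {p} ∩ (A ∖ {p}) = ∅, so x is NOT a limit point.
  x = q: open {q} ∋ x has {q} ∩ (A ∖ {q}) = ∅, so x is NOT a limit point.
  x = r: opens ∋ x are {q, r}, {p, q, r}; each meets A ∖ {r}, so x IS a limit point.
Collecting: A' = {r}.


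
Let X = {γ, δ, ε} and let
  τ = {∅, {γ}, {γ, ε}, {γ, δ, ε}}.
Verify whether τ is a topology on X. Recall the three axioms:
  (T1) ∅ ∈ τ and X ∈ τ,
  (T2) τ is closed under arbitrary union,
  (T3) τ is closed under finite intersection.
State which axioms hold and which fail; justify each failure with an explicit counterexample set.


τ IS a topology on X.

Axiom (T1): ∅ ∈ τ? Yes; X ∈ τ? Yes.
Axiom (T2/T3): check pairwise unions and intersections of members of τ.
All pairwise intersections and unions checked — each lies in τ. Therefore τ satisfies (T1), (T2), (T3): it IS a topology on X.


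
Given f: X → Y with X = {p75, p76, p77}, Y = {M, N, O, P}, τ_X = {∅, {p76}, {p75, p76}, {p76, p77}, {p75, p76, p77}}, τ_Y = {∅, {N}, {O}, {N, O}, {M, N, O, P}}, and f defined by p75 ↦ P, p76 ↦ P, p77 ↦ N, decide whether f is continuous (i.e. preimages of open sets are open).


f is NOT continuous.

Compute f^{-1}(U) for each U ∈ τ_Y:
  U = ∅: f^{-1}(U) = ∅ ∈ τ_X ✓.
  U = {N}: f^{-1}(U) = {p77} ∉ τ_X ✗.
  U = {O}: f^{-1}(U) = ∅ ∈ τ_X ✓.
  U = {N, O}: f^{-1}(U) = {p77} ∉ τ_X ✗.
  U = {M, N, O, P}: f^{-1}(U) = {p75, p76, p77} ∈ τ_X ✓.
Found U = {N} with f^{-1}(U) = {p77} not in τ_X. Therefore f is NOT continuous.


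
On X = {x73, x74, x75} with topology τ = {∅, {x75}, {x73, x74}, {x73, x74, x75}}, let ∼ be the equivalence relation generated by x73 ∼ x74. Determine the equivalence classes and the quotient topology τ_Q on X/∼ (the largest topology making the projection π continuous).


X/∼ = {[x73=x74], [x75]}; |τ_Q| = 4.

Equivalence classes: [x73=x74], [x75].
Quotient map π: X → X/∼ sends x73 ↦ [x73=x74], x74 ↦ [x73=x74], x75 ↦ [x75].
For each subset V ⊆ X/∼, compute π^{-1}(V) ⊆ X and check whether π^{-1}(V) ∈ τ. V is open in τ_Q iff π^{-1}(V) ∈ τ.
  V = {}: π^{-1}(V) = ∅ ∈ τ ✓.
  V = {[x73=x74]}: π^{-1}(V) = {x73, x74} ∈ τ ✓.
  V = {[x75]}: π^{-1}(V) = {x75} ∈ τ ✓.
  V = {[x73=x74], [x75]}: π^{-1}(V) = {x73, x74, x75} ∈ τ ✓.
Open sets in the quotient: τ_Q = {{}, {[x73=x74]}, {[x75]}, {[x73=x74], [x75]}} (4 elements).


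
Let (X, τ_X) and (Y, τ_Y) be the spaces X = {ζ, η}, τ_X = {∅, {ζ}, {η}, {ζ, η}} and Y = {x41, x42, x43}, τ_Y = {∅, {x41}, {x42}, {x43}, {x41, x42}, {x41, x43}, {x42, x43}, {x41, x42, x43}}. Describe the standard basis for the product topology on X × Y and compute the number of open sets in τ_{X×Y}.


Basis B = {∅ × ∅, {ζ} × {x41}, {ζ} × {x42}, {ζ} × {x43}, {η} × {x41}, {η} × {x42}, {η} × {x43}, {ζ} × {x41, x42}, {ζ} × {x41, x43}, {ζ, η} × {x41}, {ζ} × {x42, x43}, {ζ, η} × {x42}, {ζ, η} × {x43}, {η} × {x41, x42}, {η} × {x41, x43}, {η} × {x42, x43}, {ζ} × {x41, x42, x43}, {η} × {x41, x42, x43}, {ζ, η} × {x41, x42}, {ζ, η} × {x41, x43}, {ζ, η} × {x42, x43}, {ζ, η} × {x41, x42, x43}}; |τ_{X×Y}| = 64.

Enumerate products U × V with U ∈ τ_X, V ∈ τ_Y (deduplicated):
  ∅ × ∅ = {} (∅)
  {ζ} × {x41} = {(ζ,x41)}
  {ζ} × {x42} = {(ζ,x42)}
  {ζ} × {x43} = {(ζ,x43)}
  {η} × {x41} = {(η,x41)}
  {η} × {x42} = {(η,x42)}
  {η} × {x43} = {(η,x43)}
  {ζ} × {x41, x42} = {(ζ,x41), (ζ,x42)}
  {ζ} × {x41, x43} = {(ζ,x41), (ζ,x43)}
  {ζ, η} × {x41} = {(ζ,x41), (η,x41)}
  {ζ} × {x42, x43} = {(ζ,x42), (ζ,x43)}
  {ζ, η} × {x42} = {(ζ,x42), (η,x42)}
  {ζ, η} × {x43} = {(ζ,x43), (η,x43)}
  {η} × {x41, x42} = {(η,x41), (η,x42)}
  {η} × {x41, x43} = {(η,x41), (η,x43)}
  {η} × {x42, x43} = {(η,x42), (η,x43)}
  {ζ} × {x41, x42, x43} = {(ζ,x41), (ζ,x42), (ζ,x43)}
  {η} × {x41, x42, x43} = {(η,x41), (η,x42), (η,x43)}
  {ζ, η} × {x41, x42} = {(ζ,x41), (ζ,x42), (η,x41), (η,x42)}
  {ζ, η} × {x41, x43} = {(ζ,x41), (ζ,x43), (η,x41), (η,x43)}
  {ζ, η} × {x42, x43} = {(ζ,x42), (ζ,x43), (η,x42), (η,x43)}
  {ζ, η} × {x41, x42, x43} = {(ζ,x41), (ζ,x42), (ζ,x43), (η,x41), (η,x42), (η,x43)}
These 22 distinct sets form the basis B.
Close under arbitrary unions to get τ_{X×Y}; counting gives |τ_{X×Y}| = 64.


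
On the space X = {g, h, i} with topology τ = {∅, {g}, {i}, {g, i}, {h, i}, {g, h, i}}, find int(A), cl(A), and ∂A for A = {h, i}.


int(A) = {h, i}, cl(A) = {h, i}, ∂A = ∅.

Closed sets in (X, τ) are complements of opens:
  closed(X, τ) = {∅, {g}, {h}, {g, h}, {h, i}, {g, h, i}}.
int(A) = ⋃ {U ∈ τ : U ⊆ A}. Opens contained in A: ∅, {i}, {h, i}.
Taking the union of these: int(A) = {h, i}.
cl(A) = ⋂ {C closed : A ⊆ C}. Closed sets containing A: {h, i}, {g, h, i}.
Intersecting these: cl(A) = {h, i}.
∂A = cl(A) ∖ int(A) = {h, i} ∖ {h, i} = ∅.


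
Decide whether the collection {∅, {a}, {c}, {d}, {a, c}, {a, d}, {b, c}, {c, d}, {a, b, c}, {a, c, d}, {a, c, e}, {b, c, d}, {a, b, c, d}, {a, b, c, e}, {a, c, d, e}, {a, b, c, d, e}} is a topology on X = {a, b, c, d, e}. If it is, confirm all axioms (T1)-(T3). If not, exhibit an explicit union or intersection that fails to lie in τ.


τ IS a topology on X.

Axiom (T1): ∅ ∈ τ? Yes; X ∈ τ? Yes.
Axiom (T2/T3): check pairwise unions and intersections of members of τ.
All pairwise intersections and unions checked — each lies in τ. Therefore τ satisfies (T1), (T2), (T3): it IS a topology on X.


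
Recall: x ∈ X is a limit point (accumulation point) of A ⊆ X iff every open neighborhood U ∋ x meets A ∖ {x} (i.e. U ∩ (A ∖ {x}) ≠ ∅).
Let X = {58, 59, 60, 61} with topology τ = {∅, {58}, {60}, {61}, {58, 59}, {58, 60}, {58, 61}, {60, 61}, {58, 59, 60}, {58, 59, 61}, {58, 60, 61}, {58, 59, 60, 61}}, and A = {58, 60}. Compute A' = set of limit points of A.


A' = {59}

For each x ∈ X, list the open sets U ∈ τ with x ∈ U, then check whether U ∩ (A ∖ {x}) ≠ ∅ for every such U.
  x = 58: open {58} ∋ x has {58} ∩ (A ∖ {58}) = ∅, so x is NOT a limit point.
  x = 59: opens ∋ x are {58, 59}, {58, 59, 60}, {58, 59, 61}, {58, 59, 60, 61}; each meets A ∖ {59}, so x IS a limit point.
  x = 60: open {60} ∋ x has {60} ∩ (A ∖ {60}) = ∅, so x is NOT a limit point.
  x = 61: open {61} ∋ x has {61} ∩ (A ∖ {61}) = ∅, so x is NOT a limit point.
Collecting: A' = {59}.


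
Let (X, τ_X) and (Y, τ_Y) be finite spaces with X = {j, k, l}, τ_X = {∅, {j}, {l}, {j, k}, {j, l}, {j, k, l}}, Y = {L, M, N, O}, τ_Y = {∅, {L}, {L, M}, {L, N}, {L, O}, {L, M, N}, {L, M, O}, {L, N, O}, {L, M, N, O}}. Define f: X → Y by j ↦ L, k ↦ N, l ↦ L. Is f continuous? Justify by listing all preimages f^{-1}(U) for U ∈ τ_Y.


f IS continuous.

Compute f^{-1}(U) for each U ∈ τ_Y:
  U = ∅: f^{-1}(U) = ∅ ∈ τ_X ✓.
  U = {L}: f^{-1}(U) = {j, l} ∈ τ_X ✓.
  U = {L, M}: f^{-1}(U) = {j, l} ∈ τ_X ✓.
  U = {L, N}: f^{-1}(U) = {j, k, l} ∈ τ_X ✓.
  U = {L, O}: f^{-1}(U) = {j, l} ∈ τ_X ✓.
  U = {L, M, N}: f^{-1}(U) = {j, k, l} ∈ τ_X ✓.
  U = {L, M, O}: f^{-1}(U) = {j, l} ∈ τ_X ✓.
  U = {L, N, O}: f^{-1}(U) = {j, k, l} ∈ τ_X ✓.
  U = {L, M, N, O}: f^{-1}(U) = {j, k, l} ∈ τ_X ✓.
Every preimage lies in τ_X, so f IS continuous.


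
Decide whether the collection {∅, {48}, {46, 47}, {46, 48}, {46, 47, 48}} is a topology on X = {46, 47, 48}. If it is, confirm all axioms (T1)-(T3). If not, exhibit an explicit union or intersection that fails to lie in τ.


τ is NOT a topology on X.

Axiom (T1): ∅ ∈ τ? Yes; X ∈ τ? Yes.
Axiom (T2/T3): check pairwise unions and intersections of members of τ.
Counterexample for (T3): {46, 47} ∩ {46, 48} = {46} ∉ τ. Therefore τ is NOT a topology.


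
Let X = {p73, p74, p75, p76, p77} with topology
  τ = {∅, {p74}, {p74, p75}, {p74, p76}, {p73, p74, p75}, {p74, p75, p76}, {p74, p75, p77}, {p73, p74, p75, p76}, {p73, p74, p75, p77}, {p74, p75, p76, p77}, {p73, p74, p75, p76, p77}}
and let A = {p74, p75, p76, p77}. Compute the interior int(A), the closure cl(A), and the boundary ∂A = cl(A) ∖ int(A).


int(A) = {p74, p75, p76, p77}, cl(A) = {p73, p74, p75, p76, p77}, ∂A = {p73}.

Closed sets in (X, τ) are complements of opens:
  closed(X, τ) = {∅, {p73}, {p76}, {p77}, {p73, p76}, {p73, p77}, {p76, p77}, {p73, p75, p77}, {p73, p76, p77}, {p73, p75, p76, p77}, {p73, p74, p75, p76, p77}}.
int(A) = ⋃ {U ∈ τ : U ⊆ A}. Opens contained in A: ∅, {p74}, {p74, p75}, {p74, p76}, {p74, p75, p76}, {p74, p75, p77}, {p74, p75, p76, p77}.
Taking the union of these: int(A) = {p74, p75, p76, p77}.
cl(A) = ⋂ {C closed : A ⊆ C}. Closed sets containing A: {p73, p74, p75, p76, p77}.
Intersecting these: cl(A) = {p73, p74, p75, p76, p77}.
∂A = cl(A) ∖ int(A) = {p73, p74, p75, p76, p77} ∖ {p74, p75, p76, p77} = {p73}.


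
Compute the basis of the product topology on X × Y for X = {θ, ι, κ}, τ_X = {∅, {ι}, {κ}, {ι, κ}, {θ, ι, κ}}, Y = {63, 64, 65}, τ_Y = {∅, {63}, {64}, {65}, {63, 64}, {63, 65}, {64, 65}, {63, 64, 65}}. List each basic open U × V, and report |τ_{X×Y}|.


Basis B = {∅ × ∅, {ι} × {63}, {ι} × {64}, {ι} × {65}, {κ} × {63}, {κ} × {64}, {κ} × {65}, {ι} × {63, 64}, {ι} × {63, 65}, {ι, κ} × {63}, {ι} × {64, 65}, {ι, κ} × {64}, {ι, κ} × {65}, {κ} × {63, 64}, {κ} × {63, 65}, {κ} × {64, 65}, {θ, ι, κ} × {63}, {θ, ι, κ} × {64}, {θ, ι, κ} × {65}, {ι} × {63, 64, 65}, {κ} × {63, 64, 65}, {ι, κ} × {63, 64}, {ι, κ} × {63, 65}, {ι, κ} × {64, 65}, {θ, ι, κ} × {63, 64}, {θ, ι, κ} × {63, 65}, {θ, ι, κ} × {64, 65}, {ι, κ} × {63, 64, 65}, {θ, ι, κ} × {63, 64, 65}}; |τ_{X×Y}| = 125.

Enumerate products U × V with U ∈ τ_X, V ∈ τ_Y (deduplicated):
  ∅ × ∅ = {} (∅)
  {ι} × {63} = {(ι,63)}
  {ι} × {64} = {(ι,64)}
  {ι} × {65} = {(ι,65)}
  {κ} × {63} = {(κ,63)}
  {κ} × {64} = {(κ,64)}
  {κ} × {65} = {(κ,65)}
  {ι} × {63, 64} = {(ι,63), (ι,64)}
  {ι} × {63, 65} = {(ι,63), (ι,65)}
  {ι, κ} × {63} = {(ι,63), (κ,63)}
  {ι} × {64, 65} = {(ι,64), (ι,65)}
  {ι, κ} × {64} = {(ι,64), (κ,64)}
  {ι, κ} × {65} = {(ι,65), (κ,65)}
  {κ} × {63, 64} = {(κ,63), (κ,64)}
  {κ} × {63, 65} = {(κ,63), (κ,65)}
  {κ} × {64, 65} = {(κ,64), (κ,65)}
  {θ, ι, κ} × {63} = {(θ,63), (ι,63), (κ,63)}
  {θ, ι, κ} × {64} = {(θ,64), (ι,64), (κ,64)}
  {θ, ι, κ} × {65} = {(θ,65), (ι,65), (κ,65)}
  {ι} × {63, 64, 65} = {(ι,63), (ι,64), (ι,65)}
  {κ} × {63, 64, 65} = {(κ,63), (κ,64), (κ,65)}
  {ι, κ} × {63, 64} = {(ι,63), (ι,64), (κ,63), (κ,64)}
  {ι, κ} × {63, 65} = {(ι,63), (ι,65), (κ,63), (κ,65)}
  {ι, κ} × {64, 65} = {(ι,64), (ι,65), (κ,64), (κ,65)}
  {θ, ι, κ} × {63, 64} = {(θ,63), (θ,64), (ι,63), (ι,64), (κ,63), (κ,64)}
  {θ, ι, κ} × {63, 65} = {(θ,63), (θ,65), (ι,63), (ι,65), (κ,63), (κ,65)}
  {θ, ι, κ} × {64, 65} = {(θ,64), (θ,65), (ι,64), (ι,65), (κ,64), (κ,65)}
  {ι, κ} × {63, 64, 65} = {(ι,63), (ι,64), (ι,65), (κ,63), (κ,64), (κ,65)}
  {θ, ι, κ} × {63, 64, 65} = {(θ,63), (θ,64), (θ,65), (ι,63), (ι,64), (ι,65), (κ,63), (κ,64), (κ,65)}
These 29 distinct sets form the basis B.
Close under arbitrary unions to get τ_{X×Y}; counting gives |τ_{X×Y}| = 125.


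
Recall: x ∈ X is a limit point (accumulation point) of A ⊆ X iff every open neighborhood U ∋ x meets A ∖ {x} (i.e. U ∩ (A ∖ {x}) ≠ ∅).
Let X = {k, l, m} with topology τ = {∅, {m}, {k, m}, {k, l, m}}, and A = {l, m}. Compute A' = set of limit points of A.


A' = {k, l}

For each x ∈ X, list the open sets U ∈ τ with x ∈ U, then check whether U ∩ (A ∖ {x}) ≠ ∅ for every such U.
  x = k: opens ∋ x are {k, m}, {k, l, m}; each meets A ∖ {k}, so x IS a limit point.
  x = l: opens ∋ x are {k, l, m}; each meets A ∖ {l}, so x IS a limit point.
  x = m: open {m} ∋ x has {m} ∩ (A ∖ {m}) = ∅, so x is NOT a limit point.
Collecting: A' = {k, l}.


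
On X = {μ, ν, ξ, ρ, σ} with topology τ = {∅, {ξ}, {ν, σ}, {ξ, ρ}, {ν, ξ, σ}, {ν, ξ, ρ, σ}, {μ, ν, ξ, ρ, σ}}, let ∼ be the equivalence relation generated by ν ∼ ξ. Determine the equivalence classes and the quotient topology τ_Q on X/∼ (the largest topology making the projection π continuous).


X/∼ = {[μ], [ν=ξ], [ρ], [σ]}; |τ_Q| = 4.

Equivalence classes: [μ], [ν=ξ], [ρ], [σ].
Quotient map π: X → X/∼ sends μ ↦ [μ], ν ↦ [ν=ξ], ξ ↦ [ν=ξ], ρ ↦ [ρ], σ ↦ [σ].
For each subset V ⊆ X/∼, compute π^{-1}(V) ⊆ X and check whether π^{-1}(V) ∈ τ. V is open in τ_Q iff π^{-1}(V) ∈ τ.
  V = {}: π^{-1}(V) = ∅ ∈ τ ✓.
  V = {[μ]}: π^{-1}(V) = {μ} ∉ τ ✗.
  V = {[ν=ξ]}: π^{-1}(V) = {ν, ξ} ∉ τ ✗.
  V = {[μ], [ν=ξ]}: π^{-1}(V) = {μ, ν, ξ} ∉ τ ✗.
  V = {[ρ]}: π^{-1}(V) = {ρ} ∉ τ ✗.
  V = {[μ], [ρ]}: π^{-1}(V) = {μ, ρ} ∉ τ ✗.
  V = {[ν=ξ], [ρ]}: π^{-1}(V) = {ν, ξ, ρ} ∉ τ ✗.
  V = {[μ], [ν=ξ], [ρ]}: π^{-1}(V) = {μ, ν, ξ, ρ} ∉ τ ✗.
  V = {[σ]}: π^{-1}(V) = {σ} ∉ τ ✗.
  V = {[μ], [σ]}: π^{-1}(V) = {μ, σ} ∉ τ ✗.
  V = {[ν=ξ], [σ]}: π^{-1}(V) = {ν, ξ, σ} ∈ τ ✓.
  V = {[μ], [ν=ξ], [σ]}: π^{-1}(V) = {μ, ν, ξ, σ} ∉ τ ✗.
  V = {[ρ], [σ]}: π^{-1}(V) = {ρ, σ} ∉ τ ✗.
  V = {[μ], [ρ], [σ]}: π^{-1}(V) = {μ, ρ, σ} ∉ τ ✗.
  V = {[ν=ξ], [ρ], [σ]}: π^{-1}(V) = {ν, ξ, ρ, σ} ∈ τ ✓.
  V = {[μ], [ν=ξ], [ρ], [σ]}: π^{-1}(V) = {μ, ν, ξ, ρ, σ} ∈ τ ✓.
Open sets in the quotient: τ_Q = {{}, {[ν=ξ], [σ]}, {[ν=ξ], [ρ], [σ]}, {[μ], [ν=ξ], [ρ], [σ]}} (4 elements).


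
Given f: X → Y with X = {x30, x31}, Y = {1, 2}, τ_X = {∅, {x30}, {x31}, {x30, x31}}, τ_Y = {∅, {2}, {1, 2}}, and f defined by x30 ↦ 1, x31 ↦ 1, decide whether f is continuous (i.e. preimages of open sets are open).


f IS continuous.

Compute f^{-1}(U) for each U ∈ τ_Y:
  U = ∅: f^{-1}(U) = ∅ ∈ τ_X ✓.
  U = {2}: f^{-1}(U) = ∅ ∈ τ_X ✓.
  U = {1, 2}: f^{-1}(U) = {x30, x31} ∈ τ_X ✓.
Every preimage lies in τ_X, so f IS continuous.


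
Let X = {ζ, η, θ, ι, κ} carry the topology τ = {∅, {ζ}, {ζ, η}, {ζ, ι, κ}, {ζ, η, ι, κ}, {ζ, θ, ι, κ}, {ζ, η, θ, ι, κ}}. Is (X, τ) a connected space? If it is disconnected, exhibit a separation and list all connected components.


(X, τ) is connected.

Find clopen sets (U ∈ τ with X ∖ U ∈ τ):
  U = ∅, X ∖ U = {ζ, η, θ, ι, κ} — both open, so U is clopen.
  U = {ζ, η, θ, ι, κ}, X ∖ U = ∅ — both open, so U is clopen.
Only trivial clopens (∅ and X) exist, so (X, τ) is connected.
Compute connected components by grouping points that agree on all clopens:
  component: {ζ, η, θ, ι, κ}


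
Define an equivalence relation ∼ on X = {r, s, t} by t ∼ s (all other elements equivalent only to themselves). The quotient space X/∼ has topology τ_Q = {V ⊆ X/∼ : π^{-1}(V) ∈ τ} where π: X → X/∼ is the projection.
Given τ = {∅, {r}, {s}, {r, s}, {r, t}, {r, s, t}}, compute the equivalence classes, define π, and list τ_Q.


X/∼ = {[r], [s=t]}; |τ_Q| = 3.

Equivalence classes: [r], [s=t].
Quotient map π: X → X/∼ sends r ↦ [r], s ↦ [s=t], t ↦ [s=t].
For each subset V ⊆ X/∼, compute π^{-1}(V) ⊆ X and check whether π^{-1}(V) ∈ τ. V is open in τ_Q iff π^{-1}(V) ∈ τ.
  V = {}: π^{-1}(V) = ∅ ∈ τ ✓.
  V = {[r]}: π^{-1}(V) = {r} ∈ τ ✓.
  V = {[s=t]}: π^{-1}(V) = {s, t} ∉ τ ✗.
  V = {[r], [s=t]}: π^{-1}(V) = {r, s, t} ∈ τ ✓.
Open sets in the quotient: τ_Q = {{}, {[r]}, {[r], [s=t]}} (3 elements).
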